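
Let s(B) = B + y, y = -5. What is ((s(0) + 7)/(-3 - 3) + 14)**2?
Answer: 1681/9 ≈ 186.78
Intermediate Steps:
s(B) = -5 + B (s(B) = B - 5 = -5 + B)
((s(0) + 7)/(-3 - 3) + 14)**2 = (((-5 + 0) + 7)/(-3 - 3) + 14)**2 = ((-5 + 7)/(-6) + 14)**2 = (2*(-1/6) + 14)**2 = (-1/3 + 14)**2 = (41/3)**2 = 1681/9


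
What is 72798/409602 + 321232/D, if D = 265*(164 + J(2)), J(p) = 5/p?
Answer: 44929766473/6024221415 ≈ 7.4582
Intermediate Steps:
D = 88245/2 (D = 265*(164 + 5/2) = 265*(333/2) = 88245/2 ≈ 44123.)
72798/409602 + 321232/D = 72798/409602 + 321232/(88245/2) = 72798*(1/409602) + 321232*(2/88245) = 12133/68267 + 642464/88245 = 44929766473/6024221415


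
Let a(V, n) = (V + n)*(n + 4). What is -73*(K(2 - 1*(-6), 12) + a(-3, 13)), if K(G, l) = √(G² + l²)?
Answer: -12410 - 292*√13 ≈ -13463.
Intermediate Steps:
a(V, n) = (4 + n)*(V + n) (a(V, n) = (V + n)*(4 + n) = (4 + n)*(V + n))
-73*(K(2 - 1*(-6), 12) + a(-3, 13)) = -73*(√((2 - 1*(-6))² + 12²) + (13² + 4*(-3) + 4*13 - 3*13)) = -73*(√((2 + 6)² + 144) + (169 - 12 + 52 - 39)) = -73*(√(8² + 144) + 170) = -73*(√(64 + 144) + 170) = -73*(√208 + 170) = -73*(4*√13 + 170) = -73*(170 + 4*√13) = -12410 - 292*√13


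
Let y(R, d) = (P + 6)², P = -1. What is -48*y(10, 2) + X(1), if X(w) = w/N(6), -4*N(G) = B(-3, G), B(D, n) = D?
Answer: -3596/3 ≈ -1198.7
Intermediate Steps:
N(G) = ¾ (N(G) = -¼*(-3) = ¾)
y(R, d) = 25 (y(R, d) = (-1 + 6)² = 5² = 25)
X(w) = 4*w/3 (X(w) = w/(¾) = w*(4/3) = 4*w/3)
-48*y(10, 2) + X(1) = -48*25 + (4/3)*1 = -1200 + 4/3 = -3596/3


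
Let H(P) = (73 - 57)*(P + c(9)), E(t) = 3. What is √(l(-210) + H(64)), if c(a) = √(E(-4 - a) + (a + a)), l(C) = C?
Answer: √(814 + 16*√21) ≈ 29.788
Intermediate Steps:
c(a) = √(3 + 2*a) (c(a) = √(3 + (a + a)) = √(3 + 2*a))
H(P) = 16*P + 16*√21 (H(P) = (73 - 57)*(P + √(3 + 2*9)) = 16*(P + √(3 + 18)) = 16*(P + √21) = 16*P + 16*√21)
√(l(-210) + H(64)) = √(-210 + (16*64 + 16*√21)) = √(-210 + (1024 + 16*√21)) = √(814 + 16*√21)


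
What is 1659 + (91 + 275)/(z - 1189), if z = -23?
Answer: 335057/202 ≈ 1658.7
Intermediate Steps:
1659 + (91 + 275)/(z - 1189) = 1659 + (91 + 275)/(-23 - 1189) = 1659 + 366/(-1212) = 1659 + 366*(-1/1212) = 1659 - 61/202 = 335057/202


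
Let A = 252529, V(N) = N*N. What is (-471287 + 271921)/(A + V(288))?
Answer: -199366/335473 ≈ -0.59428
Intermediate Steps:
V(N) = N²
(-471287 + 271921)/(A + V(288)) = (-471287 + 271921)/(252529 + 288²) = -199366/(252529 + 82944) = -199366/335473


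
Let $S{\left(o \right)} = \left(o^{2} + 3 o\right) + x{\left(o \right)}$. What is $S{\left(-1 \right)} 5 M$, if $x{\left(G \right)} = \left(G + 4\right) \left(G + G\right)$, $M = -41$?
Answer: $1640$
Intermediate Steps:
$x{\left(G \right)} = 2 G \left(4 + G\right)$ ($x{\left(G \right)} = \left(4 + G\right) 2 G = 2 G \left(4 + G\right)$)
$S{\left(o \right)} = o^{2} + 3 o + 2 o \left(4 + o\right)$ ($S{\left(o \right)} = \left(o^{2} + 3 o\right) + 2 o \left(4 + o\right) = o^{2} + 3 o + 2 o \left(4 + o\right)$)
$S{\left(-1 \right)} 5 M = - (11 + 3 \left(-1\right)) 5 \left(-41\right) = - (11 - 3) 5 \left(-41\right) = \left(-1\right) 8 \cdot 5 \left(-41\right) = \left(-8\right) 5 \left(-41\right) = \left(-40\right) \left(-41\right) = 1640$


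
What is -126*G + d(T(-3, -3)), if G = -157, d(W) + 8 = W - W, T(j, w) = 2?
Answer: 19774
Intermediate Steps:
d(W) = -8 (d(W) = -8 + (W - W) = -8 + 0 = -8)
-126*G + d(T(-3, -3)) = -126*(-157) - 8 = 19782 - 8 = 19774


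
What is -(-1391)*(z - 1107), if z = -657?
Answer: -2453724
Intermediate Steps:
-(-1391)*(z - 1107) = -(-1391)*(-657 - 1107) = -(-1391)*(-1764) = -1*2453724 = -2453724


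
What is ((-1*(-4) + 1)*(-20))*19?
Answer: -1900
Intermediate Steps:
((-1*(-4) + 1)*(-20))*19 = ((4 + 1)*(-20))*19 = (5*(-20))*19 = -100*19 = -1900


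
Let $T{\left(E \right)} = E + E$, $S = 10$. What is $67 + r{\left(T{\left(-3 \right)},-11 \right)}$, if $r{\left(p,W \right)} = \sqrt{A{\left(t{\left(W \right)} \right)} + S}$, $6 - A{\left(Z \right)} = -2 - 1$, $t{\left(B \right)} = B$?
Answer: $67 + \sqrt{19} \approx 71.359$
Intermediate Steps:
$A{\left(Z \right)} = 9$ ($A{\left(Z \right)} = 6 - \left(-2 - 1\right) = 6 - -3 = 6 + 3 = 9$)
$T{\left(E \right)} = 2 E$
$r{\left(p,W \right)} = \sqrt{19}$ ($r{\left(p,W \right)} = \sqrt{9 + 10} = \sqrt{19}$)
$67 + r{\left(T{\left(-3 \right)},-11 \right)} = 67 + \sqrt{19}$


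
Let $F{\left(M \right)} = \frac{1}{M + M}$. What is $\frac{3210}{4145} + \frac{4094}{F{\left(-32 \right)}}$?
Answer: $- \frac{217210622}{829} \approx -2.6202 \cdot 10^{5}$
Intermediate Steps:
$F{\left(M \right)} = \frac{1}{2 M}$
$\frac{3210}{4145} + \frac{4094}{F{\left(-32 \right)}} = \frac{3210}{4145} + \frac{4094}{\frac{1}{2} \frac{1}{-32}} = 3210 \cdot \frac{1}{4145} + \frac{4094}{\frac{1}{2} \left(- \frac{1}{32}\right)} = \frac{642}{829} + \frac{4094}{- \frac{1}{64}} = \frac{642}{829} + 4094 \left(-64\right) = \frac{642}{829} - 262016 = - \frac{217210622}{829}$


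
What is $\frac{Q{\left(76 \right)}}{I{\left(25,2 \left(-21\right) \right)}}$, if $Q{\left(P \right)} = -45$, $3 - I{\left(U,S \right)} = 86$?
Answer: $\frac{45}{83} \approx 0.54217$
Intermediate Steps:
$I{\left(U,S \right)} = -83$ ($I{\left(U,S \right)} = 3 - 86 = -83$)
$\frac{Q{\left(76 \right)}}{I{\left(25,2 \left(-21\right) \right)}} = - \frac{45}{-83} = \left(-45\right) \left(- \frac{1}{83}\right) = \frac{45}{83}$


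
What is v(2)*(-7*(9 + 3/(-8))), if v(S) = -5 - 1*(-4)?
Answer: 483/8 ≈ 60.375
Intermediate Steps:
v(S) = -1 (v(S) = -5 + 4 = -1)
v(2)*(-7*(9 + 3/(-8))) = -(-7)*(9 + 3/(-8)) = -(-7)*(9 + 3*(-1/8)) = -(-7)*(9 - 3/8) = -(-7)*69/8 = -1*(-483/8) = 483/8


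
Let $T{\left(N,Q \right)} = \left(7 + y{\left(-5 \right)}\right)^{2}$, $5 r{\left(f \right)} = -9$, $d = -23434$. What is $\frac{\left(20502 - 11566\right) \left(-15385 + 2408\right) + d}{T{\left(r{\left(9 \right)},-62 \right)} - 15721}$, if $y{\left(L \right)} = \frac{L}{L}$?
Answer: $\frac{115985906}{15657} \approx 7407.9$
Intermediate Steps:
$y{\left(L \right)} = 1$
$r{\left(f \right)} = - \frac{9}{5}$ ($r{\left(f \right)} = \frac{1}{5} \left(-9\right) = - \frac{9}{5}$)
$T{\left(N,Q \right)} = 64$ ($T{\left(N,Q \right)} = \left(7 + 1\right)^{2} = 8^{2} = 64$)
$\frac{\left(20502 - 11566\right) \left(-15385 + 2408\right) + d}{T{\left(r{\left(9 \right)},-62 \right)} - 15721} = \frac{\left(20502 - 11566\right) \left(-15385 + 2408\right) - 23434}{64 - 15721} = \frac{8936 \left(-12977\right) - 23434}{-15657} = \left(-115962472 - 23434\right) \left(- \frac{1}{15657}\right) = \left(-115985906\right) \left(- \frac{1}{15657}\right) = \frac{115985906}{15657}$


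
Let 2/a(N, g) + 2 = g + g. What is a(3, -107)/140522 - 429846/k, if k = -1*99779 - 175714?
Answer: 2174501414201/1393661784456 ≈ 1.5603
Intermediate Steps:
a(N, g) = 2/(-2 + 2*g) (a(N, g) = 2/(-2 + (g + g)) = 2/(-2 + 2*g))
k = -275493 (k = -99779 - 175714 = -275493)
a(3, -107)/140522 - 429846/k = 1/(-1 - 107*140522) - 429846/(-275493) = (1/140522)/(-108) - 429846*(-1/275493) = -1/108*1/140522 + 143282/91831 = -1/15176376 + 143282/91831 = 2174501414201/1393661784456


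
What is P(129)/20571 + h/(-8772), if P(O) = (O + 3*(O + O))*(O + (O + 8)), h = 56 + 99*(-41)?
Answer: 729787523/60149604 ≈ 12.133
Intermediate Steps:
h = -4003 (h = 56 - 4059 = -4003)
P(O) = 7*O*(8 + 2*O) (P(O) = (O + 3*(2*O))*(O + (8 + O)) = (O + 6*O)*(8 + 2*O) = (7*O)*(8 + 2*O) = 7*O*(8 + 2*O))
P(129)/20571 + h/(-8772) = (14*129*(4 + 129))/20571 - 4003/(-8772) = (14*129*133)*(1/20571) - 4003*(-1/8772) = 240198*(1/20571) + 4003/8772 = 80066/6857 + 4003/8772 = 729787523/60149604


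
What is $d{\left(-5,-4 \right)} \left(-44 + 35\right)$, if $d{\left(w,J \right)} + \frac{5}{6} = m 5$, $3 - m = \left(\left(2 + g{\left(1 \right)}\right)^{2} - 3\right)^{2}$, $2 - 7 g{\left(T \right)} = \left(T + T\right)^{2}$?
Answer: $- \frac{611445}{4802} \approx -127.33$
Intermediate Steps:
$g{\left(T \right)} = \frac{2}{7} - \frac{4 T^{2}}{7}$ ($g{\left(T \right)} = \frac{2}{7} - \frac{\left(T + T\right)^{2}}{7} = \frac{2}{7} - \frac{\left(2 T\right)^{2}}{7} = \frac{2}{7} - \frac{4 T^{2}}{7}$)
$m = \frac{7194}{2401}$ ($m = 3 - \left(\left(2 + \left(\frac{2}{7} - \frac{4 \cdot 1^{2}}{7}\right)\right)^{2} - 3\right)^{2} = 3 - \left(\left(2 + \left(\frac{2}{7} - \frac{4}{7}\right)\right)^{2} - 3\right)^{2} = 3 - \left(\left(2 - \frac{2}{7}\right)^{2} - 3\right)^{2} = 3 - \left(\left(\frac{12}{7}\right)^{2} - 3\right)^{2} = 3 - \left(\frac{144}{49} - 3\right)^{2} = 3 - \left(- \frac{3}{49}\right)^{2} = 3 - \frac{9}{2401} = \frac{7194}{2401} \approx 2.9963$)
$d{\left(w,J \right)} = \frac{203815}{14406}$ ($d{\left(w,J \right)} = - \frac{5}{6} + \frac{7194}{2401} \cdot 5 = - \frac{5}{6} + \frac{35970}{2401} = \frac{203815}{14406}$)
$d{\left(-5,-4 \right)} \left(-44 + 35\right) = \frac{203815 \left(-44 + 35\right)}{14406} = \frac{203815}{14406} \left(-9\right) = - \frac{611445}{4802}$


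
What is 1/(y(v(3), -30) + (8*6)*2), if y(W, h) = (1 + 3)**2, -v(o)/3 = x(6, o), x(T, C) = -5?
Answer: 1/112 ≈ 0.0089286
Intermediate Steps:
v(o) = 15 (v(o) = -3*(-5) = 15)
y(W, h) = 16 (y(W, h) = 4**2 = 16)
1/(y(v(3), -30) + (8*6)*2) = 1/(16 + (8*6)*2) = 1/(16 + 48*2) = 1/(16 + 96) = 1/112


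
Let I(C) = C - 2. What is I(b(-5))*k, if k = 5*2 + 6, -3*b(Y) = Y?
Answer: -16/3 ≈ -5.3333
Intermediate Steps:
b(Y) = -Y/3
I(C) = -2 + C
k = 16 (k = 10 + 6 = 16)
I(b(-5))*k = (-2 - 1/3*(-5))*16 = (-2 + 5/3)*16 = -1/3*16 = -16/3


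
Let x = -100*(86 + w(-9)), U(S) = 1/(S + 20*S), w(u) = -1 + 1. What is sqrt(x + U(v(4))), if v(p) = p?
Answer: I*sqrt(15170379)/42 ≈ 92.736*I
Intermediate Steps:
w(u) = 0
U(S) = 1/(21*S)
x = -8600 (x = -100*(86 + 0) = -100*86 = -8600)
sqrt(x + U(v(4))) = sqrt(-8600 + (1/21)/4) = sqrt(-8600 + (1/21)*(1/4)) = sqrt(-8600 + 1/84) = sqrt(-722399/84) = I*sqrt(15170379)/42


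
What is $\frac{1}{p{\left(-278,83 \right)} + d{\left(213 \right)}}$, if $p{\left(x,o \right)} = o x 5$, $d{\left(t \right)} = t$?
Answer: $- \frac{1}{115157} \approx -8.6838 \cdot 10^{-6}$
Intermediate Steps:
$p{\left(x,o \right)} = 5 o x$
$\frac{1}{p{\left(-278,83 \right)} + d{\left(213 \right)}} = \frac{1}{5 \cdot 83 \left(-278\right) + 213} = \frac{1}{-115370 + 213} = \frac{1}{-115157} = - \frac{1}{115157}$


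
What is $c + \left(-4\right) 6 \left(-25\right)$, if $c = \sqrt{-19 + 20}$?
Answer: $601$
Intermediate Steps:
$c = 1$ ($c = \sqrt{1} = 1$)
$c + \left(-4\right) 6 \left(-25\right) = 1 + \left(-4\right) 6 \left(-25\right) = 1 - -600 = 1 + 600 = 601$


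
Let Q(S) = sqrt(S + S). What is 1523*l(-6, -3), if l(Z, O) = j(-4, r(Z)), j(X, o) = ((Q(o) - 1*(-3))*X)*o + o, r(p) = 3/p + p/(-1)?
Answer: -184283/2 - 33506*sqrt(11) ≈ -2.0327e+5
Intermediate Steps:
r(p) = -p + 3/p (r(p) = 3/p + p*(-1) = 3/p - p = -p + 3/p)
Q(S) = sqrt(2)*sqrt(S) (Q(S) = sqrt(2*S) = sqrt(2)*sqrt(S))
j(X, o) = o + X*o*(3 + sqrt(2)*sqrt(o)) (j(X, o) = ((sqrt(2)*sqrt(o) - 1*(-3))*X)*o + o = ((sqrt(2)*sqrt(o) + 3)*X)*o + o = ((3 + sqrt(2)*sqrt(o))*X)*o + o = (X*(3 + sqrt(2)*sqrt(o)))*o + o = X*o*(3 + sqrt(2)*sqrt(o)) + o = o + X*o*(3 + sqrt(2)*sqrt(o)))
l(Z, O) = (-11 - 4*sqrt(2)*sqrt(-Z + 3/Z))*(-Z + 3/Z) (l(Z, O) = (-Z + 3/Z)*(1 + 3*(-4) - 4*sqrt(2)*sqrt(-Z + 3/Z)) = (-Z + 3/Z)*(1 - 12 - 4*sqrt(2)*sqrt(-Z + 3/Z)) = (-Z + 3/Z)*(-11 - 4*sqrt(2)*sqrt(-Z + 3/Z)) = (-11 - 4*sqrt(2)*sqrt(-Z + 3/Z))*(-Z + 3/Z))
1523*l(-6, -3) = 1523*((-3 + (-6)**2)*(11 + 4*sqrt(2)*sqrt((3 - 1*(-6)**2)/(-6)))/(-6)) = 1523*(-(-3 + 36)*(11 + 4*sqrt(2)*sqrt(-(3 - 1*36)/6))/6) = 1523*(-1/6*33*(11 + 4*sqrt(2)*sqrt(-(3 - 36)/6))) = 1523*(-1/6*33*(11 + 4*sqrt(2)*sqrt(-1/6*(-33)))) = 1523*(-1/6*33*(11 + 4*sqrt(2)*sqrt(11/2))) = 1523*(-1/6*33*(11 + 4*sqrt(2)*(sqrt(22)/2))) = 1523*(-1/6*33*(11 + 4*sqrt(11))) = 1523*(-121/2 - 22*sqrt(11)) = -184283/2 - 33506*sqrt(11)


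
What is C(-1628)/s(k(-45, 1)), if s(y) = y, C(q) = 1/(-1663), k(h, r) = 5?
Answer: -1/8315 ≈ -0.00012026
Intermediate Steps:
C(q) = -1/1663
C(-1628)/s(k(-45, 1)) = -1/1663/5 = -1/1663*⅕ = -1/8315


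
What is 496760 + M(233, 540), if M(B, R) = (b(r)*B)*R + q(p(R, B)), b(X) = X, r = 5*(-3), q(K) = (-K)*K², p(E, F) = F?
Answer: -14039877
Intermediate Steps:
q(K) = -K³
r = -15
M(B, R) = -B³ - 15*B*R (M(B, R) = (-15*B)*R - B³ = -15*B*R - B³ = -B³ - 15*B*R)
496760 + M(233, 540) = 496760 + 233*(-1*233² - 15*540) = 496760 + 233*(-1*54289 - 8100) = 496760 + 233*(-54289 - 8100) = 496760 + 233*(-62389) = 496760 - 14536637 = -14039877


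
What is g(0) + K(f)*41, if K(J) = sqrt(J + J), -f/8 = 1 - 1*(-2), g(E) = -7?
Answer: -7 + 164*I*sqrt(3) ≈ -7.0 + 284.06*I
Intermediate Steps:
f = -24 (f = -8*(1 - 1*(-2)) = -8*(1 + 2) = -8*3 = -24)
K(J) = sqrt(2)*sqrt(J) (K(J) = sqrt(2*J) = sqrt(2)*sqrt(J))
g(0) + K(f)*41 = -7 + (sqrt(2)*sqrt(-24))*41 = -7 + (sqrt(2)*(2*I*sqrt(6)))*41 = -7 + (4*I*sqrt(3))*41 = -7 + 164*I*sqrt(3)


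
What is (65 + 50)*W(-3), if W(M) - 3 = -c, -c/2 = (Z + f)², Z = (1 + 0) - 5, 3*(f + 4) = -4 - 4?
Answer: 238625/9 ≈ 26514.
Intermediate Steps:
f = -20/3 (f = -4 + (-4 - 4)/3 = -4 + (⅓)*(-8) = -4 - 8/3 = -20/3 ≈ -6.6667)
Z = -4 (Z = 1 - 5 = -4)
c = -2048/9 (c = -2*(-4 - 20/3)² = -2*(-32/3)² = -2*1024/9 = -2048/9 ≈ -227.56)
W(M) = 2075/9 (W(M) = 3 - 1*(-2048/9) = 3 + 2048/9 = 2075/9)
(65 + 50)*W(-3) = (65 + 50)*(2075/9) = 115*(2075/9) = 238625/9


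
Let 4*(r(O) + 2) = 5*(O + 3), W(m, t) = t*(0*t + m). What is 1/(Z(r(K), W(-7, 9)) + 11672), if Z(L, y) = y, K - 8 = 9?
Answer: 1/11609 ≈ 8.6140e-5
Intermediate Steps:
W(m, t) = m*t (W(m, t) = t*(0 + m) = t*m = m*t)
K = 17 (K = 8 + 9 = 17)
r(O) = 7/4 + 5*O/4 (r(O) = -2 + (5*(O + 3))/4 = -2 + (5*(3 + O))/4 = -2 + (15 + 5*O)/4 = -2 + (15/4 + 5*O/4) = 7/4 + 5*O/4)
1/(Z(r(K), W(-7, 9)) + 11672) = 1/(-7*9 + 11672) = 1/(-63 + 11672) = 1/11609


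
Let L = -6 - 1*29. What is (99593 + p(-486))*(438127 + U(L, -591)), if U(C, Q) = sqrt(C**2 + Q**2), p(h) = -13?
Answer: 43628686660 + 1294540*sqrt(2074) ≈ 4.3688e+10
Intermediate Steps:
L = -35 (L = -6 - 29 = -35)
(99593 + p(-486))*(438127 + U(L, -591)) = (99593 - 13)*(438127 + sqrt((-35)**2 + (-591)**2)) = 99580*(438127 + sqrt(1225 + 349281)) = 99580*(438127 + sqrt(350506)) = 99580*(438127 + 13*sqrt(2074)) = 43628686660 + 1294540*sqrt(2074)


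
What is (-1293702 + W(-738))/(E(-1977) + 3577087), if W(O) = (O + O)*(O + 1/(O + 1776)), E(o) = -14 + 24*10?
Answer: -35363868/618875149 ≈ -0.057142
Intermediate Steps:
E(o) = 226 (E(o) = -14 + 240 = 226)
W(O) = 2*O*(O + 1/(1776 + O)) (W(O) = (2*O)*(O + 1/(1776 + O)) = 2*O*(O + 1/(1776 + O)))
(-1293702 + W(-738))/(E(-1977) + 3577087) = (-1293702 + 2*(-738)*(1 + (-738)**2 + 1776*(-738))/(1776 - 738))/(226 + 3577087) = (-1293702 + 2*(-738)*(1 + 544644 - 1310688)/1038)/3577313 = (-1293702 + 2*(-738)*(1/1038)*(-766043))*(1/3577313) = (-1293702 + 188446578/173)*(1/3577313) = -35363868/173*1/3577313 = -35363868/618875149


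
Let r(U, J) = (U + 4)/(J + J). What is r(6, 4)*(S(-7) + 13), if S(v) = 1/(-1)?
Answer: 15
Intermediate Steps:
S(v) = -1 (S(v) = 1*(-1) = -1)
r(U, J) = (4 + U)/(2*J) (r(U, J) = (4 + U)/((2*J)) = (4 + U)*(1/(2*J)) = (4 + U)/(2*J))
r(6, 4)*(S(-7) + 13) = ((½)*(4 + 6)/4)*(-1 + 13) = ((½)*(¼)*10)*12 = (5/4)*12 = 15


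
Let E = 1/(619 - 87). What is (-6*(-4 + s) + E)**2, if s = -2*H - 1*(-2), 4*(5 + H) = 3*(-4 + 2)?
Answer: 1232782321/283024 ≈ 4355.8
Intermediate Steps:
H = -13/2 (H = -5 + (3*(-4 + 2))/4 = -5 + (3*(-2))/4 = -5 + (1/4)*(-6) = -5 - 3/2 = -13/2 ≈ -6.5000)
E = 1/532 ≈ 0.0018797
s = 15 (s = -2*(-13/2) - 1*(-2) = 13 + 2 = 15)
(-6*(-4 + s) + E)**2 = (-6*(-4 + 15) + 1/532)**2 = (-6*11 + 1/532)**2 = (-66 + 1/532)**2 = (-35111/532)**2 = 1232782321/283024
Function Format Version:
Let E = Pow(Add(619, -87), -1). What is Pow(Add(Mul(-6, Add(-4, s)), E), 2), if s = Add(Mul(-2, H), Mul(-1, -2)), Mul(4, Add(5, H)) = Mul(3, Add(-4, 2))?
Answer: Rational(1232782321, 283024) ≈ 4355.8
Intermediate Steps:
H = Rational(-13, 2) (H = Add(-5, Mul(Rational(1, 4), Mul(3, Add(-4, 2)))) = Add(-5, Mul(Rational(1, 4), Mul(3, -2))) = Add(-5, Mul(Rational(1, 4), -6)) = Add(-5, Rational(-3, 2)) = Rational(-13, 2) ≈ -6.5000)
E = Rational(1, 532) (E = Pow(532, -1) = Rational(1, 532) ≈ 0.0018797)
s = 15 (s = Add(Mul(-2, Rational(-13, 2)), Mul(-1, -2)) = Add(13, 2) = 15)
Pow(Add(Mul(-6, Add(-4, s)), E), 2) = Pow(Add(Mul(-6, Add(-4, 15)), Rational(1, 532)), 2) = Pow(Add(Mul(-6, 11), Rational(1, 532)), 2) = Pow(Add(-66, Rational(1, 532)), 2) = Pow(Rational(-35111, 532), 2) = Rational(1232782321, 283024)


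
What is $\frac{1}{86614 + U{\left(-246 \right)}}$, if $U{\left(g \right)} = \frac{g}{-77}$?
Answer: $\frac{77}{6669524} \approx 1.1545 \cdot 10^{-5}$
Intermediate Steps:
$U{\left(g \right)} = - \frac{g}{77}$ ($U{\left(g \right)} = g \left(- \frac{1}{77}\right) = - \frac{g}{77}$)
$\frac{1}{86614 + U{\left(-246 \right)}} = \frac{1}{86614 - - \frac{246}{77}} = \frac{1}{86614 + \frac{246}{77}} = \frac{1}{\frac{6669524}{77}} = \frac{77}{6669524}$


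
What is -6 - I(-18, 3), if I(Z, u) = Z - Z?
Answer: -6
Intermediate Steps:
I(Z, u) = 0
-6 - I(-18, 3) = -6 - 1*0 = -6 + 0 = -6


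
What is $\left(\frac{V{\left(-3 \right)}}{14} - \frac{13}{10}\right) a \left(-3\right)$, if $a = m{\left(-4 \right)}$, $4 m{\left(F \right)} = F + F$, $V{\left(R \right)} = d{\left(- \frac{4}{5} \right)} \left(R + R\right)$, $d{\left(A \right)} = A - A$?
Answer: $- \frac{39}{5} \approx -7.8$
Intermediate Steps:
$d{\left(A \right)} = 0$
$V{\left(R \right)} = 0$ ($V{\left(R \right)} = 0 \left(R + R\right) = 0 \cdot 2 R = 0$)
$m{\left(F \right)} = \frac{F}{2}$ ($m{\left(F \right)} = \frac{F + F}{4} = \frac{2 F}{4} = \frac{F}{2}$)
$a = -2$ ($a = \frac{1}{2} \left(-4\right) = -2$)
$\left(\frac{V{\left(-3 \right)}}{14} - \frac{13}{10}\right) a \left(-3\right) = \left(\frac{0}{14} - \frac{13}{10}\right) \left(-2\right) \left(-3\right) = \left(0 \cdot \frac{1}{14} - \frac{13}{10}\right) \left(-2\right) \left(-3\right) = \left(0 - \frac{13}{10}\right) \left(-2\right) \left(-3\right) = \left(- \frac{13}{10}\right) \left(-2\right) \left(-3\right) = \frac{13}{5} \left(-3\right) = - \frac{39}{5}$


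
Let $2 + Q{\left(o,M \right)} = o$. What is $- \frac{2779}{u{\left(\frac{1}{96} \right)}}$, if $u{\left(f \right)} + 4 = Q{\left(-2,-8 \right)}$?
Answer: $\frac{2779}{8} \approx 347.38$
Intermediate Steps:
$Q{\left(o,M \right)} = -2 + o$
$u{\left(f \right)} = -8$ ($u{\left(f \right)} = -4 - 4 = -8$)
$- \frac{2779}{u{\left(\frac{1}{96} \right)}} = - \frac{2779}{-8} = \left(-2779\right) \left(- \frac{1}{8}\right) = \frac{2779}{8}$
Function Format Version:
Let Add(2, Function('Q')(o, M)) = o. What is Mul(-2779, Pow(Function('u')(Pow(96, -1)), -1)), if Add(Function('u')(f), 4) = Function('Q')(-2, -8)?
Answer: Rational(2779, 8) ≈ 347.38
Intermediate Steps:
Function('Q')(o, M) = Add(-2, o)
Function('u')(f) = -8 (Function('u')(f) = Add(-4, Add(-2, -2)) = Add(-4, -4) = -8)
Mul(-2779, Pow(Function('u')(Pow(96, -1)), -1)) = Mul(-2779, Pow(-8, -1)) = Mul(-2779, Rational(-1, 8)) = Rational(2779, 8)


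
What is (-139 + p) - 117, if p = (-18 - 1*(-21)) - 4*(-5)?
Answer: -233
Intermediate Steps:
p = 23 (p = (-18 + 21) - 1*(-20) = 3 + 20 = 23)
(-139 + p) - 117 = (-139 + 23) - 117 = -116 - 117 = -233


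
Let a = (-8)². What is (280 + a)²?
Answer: 118336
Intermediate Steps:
a = 64
(280 + a)² = (280 + 64)² = 344² = 118336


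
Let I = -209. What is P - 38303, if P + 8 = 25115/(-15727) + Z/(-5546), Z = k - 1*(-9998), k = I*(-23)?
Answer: -71104935021/1855786 ≈ -38315.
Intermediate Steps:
k = 4807 (k = -209*(-23) = 4807)
Z = 14805 (Z = 4807 - 1*(-9998) = 4807 + 9998 = 14805)
P = -22763863/1855786 (P = -8 + (25115/(-15727) + 14805/(-5546)) = -8 + (25115*(-1/15727) + 14805*(-1/5546)) = -8 + (-25115/15727 - 315/118) = -8 - 7917575/1855786 = -22763863/1855786 ≈ -12.266)
P - 38303 = -22763863/1855786 - 38303 = -71104935021/1855786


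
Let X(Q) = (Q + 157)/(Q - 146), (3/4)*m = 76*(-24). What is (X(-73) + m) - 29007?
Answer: -2295075/73 ≈ -31439.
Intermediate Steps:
m = -2432 (m = 4*(76*(-24))/3 = (4/3)*(-1824) = -2432)
X(Q) = (157 + Q)/(-146 + Q)
(X(-73) + m) - 29007 = ((157 - 73)/(-146 - 73) - 2432) - 29007 = (84/(-219) - 2432) - 29007 = (-1/219*84 - 2432) - 29007 = (-28/73 - 2432) - 29007 = -177564/73 - 29007 = -2295075/73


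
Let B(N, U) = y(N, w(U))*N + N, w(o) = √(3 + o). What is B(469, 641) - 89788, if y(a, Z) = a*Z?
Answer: -89319 + 439922*√161 ≈ 5.4927e+6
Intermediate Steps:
y(a, Z) = Z*a
B(N, U) = N + N²*√(3 + U) (B(N, U) = (√(3 + U)*N)*N + N = (N*√(3 + U))*N + N = N²*√(3 + U) + N = N + N²*√(3 + U))
B(469, 641) - 89788 = 469*(1 + 469*√(3 + 641)) - 89788 = 469*(1 + 469*√644) - 89788 = 469*(1 + 469*(2*√161)) - 89788 = 469*(1 + 938*√161) - 89788 = (469 + 439922*√161) - 89788 = -89319 + 439922*√161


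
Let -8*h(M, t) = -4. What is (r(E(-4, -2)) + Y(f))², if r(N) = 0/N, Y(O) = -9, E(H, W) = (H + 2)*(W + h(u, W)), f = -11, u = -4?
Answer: 81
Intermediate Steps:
h(M, t) = ½ (h(M, t) = -⅛*(-4) = ½)
E(H, W) = (½ + W)*(2 + H) (E(H, W) = (H + 2)*(W + ½) = (2 + H)*(½ + W) = (½ + W)*(2 + H))
r(N) = 0
(r(E(-4, -2)) + Y(f))² = (0 - 9)² = (-9)² = 81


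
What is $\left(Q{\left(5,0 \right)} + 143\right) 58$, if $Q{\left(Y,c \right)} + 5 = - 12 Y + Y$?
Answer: $4814$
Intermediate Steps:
$Q{\left(Y,c \right)} = -5 - 11 Y$ ($Q{\left(Y,c \right)} = -5 + \left(- 12 Y + Y\right) = -5 - 11 Y$)
$\left(Q{\left(5,0 \right)} + 143\right) 58 = \left(\left(-5 - 55\right) + 143\right) 58 = \left(-60 + 143\right) 58 = 83 \cdot 58 = 4814$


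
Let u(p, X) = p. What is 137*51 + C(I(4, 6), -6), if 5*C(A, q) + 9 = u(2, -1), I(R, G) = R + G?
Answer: 34928/5 ≈ 6985.6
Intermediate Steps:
I(R, G) = G + R
C(A, q) = -7/5 (C(A, q) = -9/5 + (1/5)*2 = -9/5 + 2/5 = -7/5)
137*51 + C(I(4, 6), -6) = 137*51 - 7/5 = 6987 - 7/5 = 34928/5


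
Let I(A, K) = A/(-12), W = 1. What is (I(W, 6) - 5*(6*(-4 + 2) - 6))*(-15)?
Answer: -5395/4 ≈ -1348.8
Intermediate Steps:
I(A, K) = -A/12 (I(A, K) = A*(-1/12) = -A/12)
(I(W, 6) - 5*(6*(-4 + 2) - 6))*(-15) = (-1/12*1 - 5*(6*(-4 + 2) - 6))*(-15) = (-1/12 - 5*(6*(-2) - 6))*(-15) = (-1/12 - 5*(-12 - 6))*(-15) = (-1/12 - 5*(-18))*(-15) = (-1/12 + 90)*(-15) = (1079/12)*(-15) = -5395/4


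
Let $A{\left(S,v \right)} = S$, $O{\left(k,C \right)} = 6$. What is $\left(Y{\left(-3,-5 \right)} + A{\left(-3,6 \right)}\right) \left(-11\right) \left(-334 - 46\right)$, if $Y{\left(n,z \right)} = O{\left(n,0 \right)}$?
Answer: $12540$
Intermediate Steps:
$Y{\left(n,z \right)} = 6$
$\left(Y{\left(-3,-5 \right)} + A{\left(-3,6 \right)}\right) \left(-11\right) \left(-334 - 46\right) = \left(6 - 3\right) \left(-11\right) \left(-334 - 46\right) = 3 \left(-11\right) \left(-380\right) = \left(-33\right) \left(-380\right) = 12540$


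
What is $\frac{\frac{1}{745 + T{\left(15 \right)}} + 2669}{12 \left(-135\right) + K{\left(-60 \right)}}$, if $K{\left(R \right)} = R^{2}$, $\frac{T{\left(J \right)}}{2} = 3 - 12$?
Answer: $\frac{53899}{39985} \approx 1.348$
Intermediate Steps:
$T{\left(J \right)} = -18$ ($T{\left(J \right)} = 2 \left(3 - 12\right) = 2 \left(-9\right) = -18$)
$\frac{\frac{1}{745 + T{\left(15 \right)}} + 2669}{12 \left(-135\right) + K{\left(-60 \right)}} = \frac{\frac{1}{745 - 18} + 2669}{12 \left(-135\right) + \left(-60\right)^{2}} = \frac{\frac{1}{727} + 2669}{-1620 + 3600} = \frac{\frac{1}{727} + 2669}{1980} = \frac{1940364}{727} \cdot \frac{1}{1980} = \frac{53899}{39985}$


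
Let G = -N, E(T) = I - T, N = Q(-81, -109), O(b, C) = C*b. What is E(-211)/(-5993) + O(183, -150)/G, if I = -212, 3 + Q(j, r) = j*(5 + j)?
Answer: 54838001/12291643 ≈ 4.4614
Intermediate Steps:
Q(j, r) = -3 + j*(5 + j)
N = 6153 (N = -3 + (-81)**2 + 5*(-81) = -3 + 6561 - 405 = 6153)
E(T) = -212 - T
G = -6153 (G = -1*6153 = -6153)
E(-211)/(-5993) + O(183, -150)/G = (-212 - 1*(-211))/(-5993) - 150*183/(-6153) = (-212 + 211)*(-1/5993) - 27450*(-1/6153) = -1*(-1/5993) + 9150/2051 = 1/5993 + 9150/2051 = 54838001/12291643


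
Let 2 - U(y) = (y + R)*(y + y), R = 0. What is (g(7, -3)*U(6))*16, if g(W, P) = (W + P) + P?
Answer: -1120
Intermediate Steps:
g(W, P) = W + 2*P (g(W, P) = (P + W) + P = W + 2*P)
U(y) = 2 - 2*y² (U(y) = 2 - (y + 0)*(y + y) = 2 - y*2*y = 2 - 2*y²)
(g(7, -3)*U(6))*16 = ((7 + 2*(-3))*(2 - 2*6²))*16 = ((7 - 6)*(2 - 2*36))*16 = (1*(2 - 72))*16 = (1*(-70))*16 = -70*16 = -1120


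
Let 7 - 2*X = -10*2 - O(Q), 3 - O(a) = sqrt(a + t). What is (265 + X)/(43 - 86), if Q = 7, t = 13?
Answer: -280/43 + sqrt(5)/43 ≈ -6.4596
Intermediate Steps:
O(a) = 3 - sqrt(13 + a) (O(a) = 3 - sqrt(a + 13) = 3 - sqrt(13 + a))
X = 15 - sqrt(5) (X = 7/2 - (-10*2 - (3 - sqrt(13 + 7)))/2 = 7/2 - (-20 - (3 - sqrt(20)))/2 = 7/2 - (-20 - (3 - 2*sqrt(5)))/2 = 7/2 - (-20 + (-3 + 2*sqrt(5)))/2 = 7/2 - (-23 + 2*sqrt(5))/2 = 7/2 + (23/2 - sqrt(5)) = 15 - sqrt(5) ≈ 12.764)
(265 + X)/(43 - 86) = (265 + (15 - sqrt(5)))/(43 - 86) = (280 - sqrt(5))/(-43) = (280 - sqrt(5))*(-1/43) = -280/43 + sqrt(5)/43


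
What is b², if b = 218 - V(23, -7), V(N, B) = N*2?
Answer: 29584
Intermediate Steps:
V(N, B) = 2*N
b = 172 (b = 218 - 2*23 = 218 - 1*46 = 218 - 46 = 172)
b² = 172² = 29584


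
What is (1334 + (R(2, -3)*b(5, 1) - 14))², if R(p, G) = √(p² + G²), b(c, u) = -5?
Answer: 1742725 - 13200*√13 ≈ 1.6951e+6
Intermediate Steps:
R(p, G) = √(G² + p²)
(1334 + (R(2, -3)*b(5, 1) - 14))² = (1334 + (√((-3)² + 2²)*(-5) - 14))² = (1334 + (√(9 + 4)*(-5) - 14))² = (1334 + (√13*(-5) - 14))² = (1334 + (-5*√13 - 14))² = (1334 + (-14 - 5*√13))² = (1320 - 5*√13)²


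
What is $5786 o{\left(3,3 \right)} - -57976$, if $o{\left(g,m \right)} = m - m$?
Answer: $57976$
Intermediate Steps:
$o{\left(g,m \right)} = 0$
$5786 o{\left(3,3 \right)} - -57976 = 5786 \cdot 0 - -57976 = 0 + 57976 = 57976$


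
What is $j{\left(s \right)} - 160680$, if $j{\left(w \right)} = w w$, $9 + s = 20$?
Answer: $-160559$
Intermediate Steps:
$s = 11$ ($s = -9 + 20 = 11$)
$j{\left(w \right)} = w^{2}$
$j{\left(s \right)} - 160680 = 11^{2} - 160680 = 121 - 160680 = -160559$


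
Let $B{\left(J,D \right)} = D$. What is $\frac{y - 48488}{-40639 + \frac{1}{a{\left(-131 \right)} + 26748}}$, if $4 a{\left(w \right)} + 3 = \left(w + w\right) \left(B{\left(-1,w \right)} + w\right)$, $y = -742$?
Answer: $\frac{2882137530}{2379183161} \approx 1.2114$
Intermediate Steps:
$a{\left(w \right)} = - \frac{3}{4} + w^{2}$ ($a{\left(w \right)} = - \frac{3}{4} + \frac{\left(w + w\right) \left(w + w\right)}{4} = - \frac{3}{4} + \frac{2 w 2 w}{4} = - \frac{3}{4} + \frac{4 w^{2}}{4} = - \frac{3}{4} + w^{2}$)
$\frac{y - 48488}{-40639 + \frac{1}{a{\left(-131 \right)} + 26748}} = \frac{-742 - 48488}{-40639 + \frac{1}{\left(- \frac{3}{4} + \left(-131\right)^{2}\right) + 26748}} = - \frac{49230}{-40639 + \frac{1}{\left(- \frac{3}{4} + 17161\right) + 26748}} = - \frac{49230}{-40639 + \frac{1}{\frac{68641}{4} + 26748}} = - \frac{49230}{-40639 + \frac{1}{\frac{175633}{4}}} = - \frac{49230}{-40639 + \frac{4}{175633}} = - \frac{49230}{- \frac{7137549483}{175633}} = \left(-49230\right) \left(- \frac{175633}{7137549483}\right) = \frac{2882137530}{2379183161}$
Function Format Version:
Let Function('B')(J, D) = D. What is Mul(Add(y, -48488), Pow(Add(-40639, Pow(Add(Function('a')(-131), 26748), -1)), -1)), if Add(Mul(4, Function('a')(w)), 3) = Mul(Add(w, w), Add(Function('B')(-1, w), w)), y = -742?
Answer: Rational(2882137530, 2379183161) ≈ 1.2114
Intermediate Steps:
Function('a')(w) = Add(Rational(-3, 4), Pow(w, 2)) (Function('a')(w) = Add(Rational(-3, 4), Mul(Rational(1, 4), Mul(Add(w, w), Add(w, w)))) = Add(Rational(-3, 4), Mul(Rational(1, 4), Mul(Mul(2, w), Mul(2, w)))) = Add(Rational(-3, 4), Mul(Rational(1, 4), Mul(4, Pow(w, 2)))) = Add(Rational(-3, 4), Pow(w, 2)))
Mul(Add(y, -48488), Pow(Add(-40639, Pow(Add(Function('a')(-131), 26748), -1)), -1)) = Mul(Add(-742, -48488), Pow(Add(-40639, Pow(Add(Add(Rational(-3, 4), Pow(-131, 2)), 26748), -1)), -1)) = Mul(-49230, Pow(Add(-40639, Pow(Add(Add(Rational(-3, 4), 17161), 26748), -1)), -1)) = Mul(-49230, Pow(Add(-40639, Pow(Add(Rational(68641, 4), 26748), -1)), -1)) = Mul(-49230, Pow(Add(-40639, Pow(Rational(175633, 4), -1)), -1)) = Mul(-49230, Pow(Add(-40639, Rational(4, 175633)), -1)) = Mul(-49230, Pow(Rational(-7137549483, 175633), -1)) = Mul(-49230, Rational(-175633, 7137549483)) = Rational(2882137530, 2379183161)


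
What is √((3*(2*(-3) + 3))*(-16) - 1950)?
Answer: I*√1806 ≈ 42.497*I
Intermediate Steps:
√((3*(2*(-3) + 3))*(-16) - 1950) = √((3*(-6 + 3))*(-16) - 1950) = √((3*(-3))*(-16) - 1950) = √(-9*(-16) - 1950) = √(144 - 1950) = √(-1806) = I*√1806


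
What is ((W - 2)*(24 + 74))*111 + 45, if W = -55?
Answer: -620001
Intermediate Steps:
((W - 2)*(24 + 74))*111 + 45 = ((-55 - 2)*(24 + 74))*111 + 45 = -57*98*111 + 45 = -5586*111 + 45 = -620046 + 45 = -620001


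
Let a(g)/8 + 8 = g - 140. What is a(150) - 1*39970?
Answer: -39954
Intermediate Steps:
a(g) = -1184 + 8*g (a(g) = -64 + 8*(g - 140) = -64 + 8*(-140 + g) = -64 + (-1120 + 8*g) = -1184 + 8*g)
a(150) - 1*39970 = (-1184 + 8*150) - 1*39970 = (-1184 + 1200) - 39970 = 16 - 39970 = -39954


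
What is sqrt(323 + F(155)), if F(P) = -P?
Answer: 2*sqrt(42) ≈ 12.961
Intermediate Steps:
sqrt(323 + F(155)) = sqrt(323 - 1*155) = sqrt(323 - 155) = sqrt(168) = 2*sqrt(42)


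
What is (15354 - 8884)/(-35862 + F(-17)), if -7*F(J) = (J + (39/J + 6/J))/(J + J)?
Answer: -13088810/72548993 ≈ -0.18041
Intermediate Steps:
F(J) = -(J + 45/J)/(14*J) (F(J) = -(J + (39/J + 6/J))/(7*(J + J)) = -(J + 45/J)/(7*(2*J)) = -(J + 45/J)*1/(2*J)/7 = -(J + 45/J)/(14*J))
(15354 - 8884)/(-35862 + F(-17)) = (15354 - 8884)/(-35862 + (1/14)*(-45 - 1*(-17)²)/(-17)²) = 6470/(-35862 + (1/14)*(1/289)*(-45 - 1*289)) = 6470/(-35862 + (1/14)*(1/289)*(-45 - 289)) = 6470/(-35862 + (1/14)*(1/289)*(-334)) = 6470/(-35862 - 167/2023) = 6470/(-72548993/2023) = 6470*(-2023/72548993) = -13088810/72548993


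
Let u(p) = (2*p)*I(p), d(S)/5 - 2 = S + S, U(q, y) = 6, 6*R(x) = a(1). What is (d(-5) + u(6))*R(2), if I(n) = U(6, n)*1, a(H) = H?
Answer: 16/3 ≈ 5.3333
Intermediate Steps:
R(x) = ⅙ (R(x) = (⅙)*1 = ⅙)
d(S) = 10 + 10*S (d(S) = 10 + 5*(S + S) = 10 + 5*(2*S) = 10 + 10*S)
I(n) = 6 (I(n) = 6*1 = 6)
u(p) = 12*p (u(p) = (2*p)*6 = 12*p)
(d(-5) + u(6))*R(2) = ((10 + 10*(-5)) + 12*6)*(⅙) = ((10 - 50) + 72)*(⅙) = (-40 + 72)*(⅙) = 32*(⅙) = 16/3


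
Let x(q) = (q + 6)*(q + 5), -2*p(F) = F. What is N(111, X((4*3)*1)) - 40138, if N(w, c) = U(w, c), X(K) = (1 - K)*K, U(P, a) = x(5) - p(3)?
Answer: -80053/2 ≈ -40027.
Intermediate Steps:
p(F) = -F/2
x(q) = (5 + q)*(6 + q) (x(q) = (6 + q)*(5 + q) = (5 + q)*(6 + q))
U(P, a) = 223/2 (U(P, a) = (30 + 5² + 11*5) - (-1)*3/2 = (30 + 25 + 55) - 1*(-3/2) = 110 + 3/2 = 223/2)
X(K) = K*(1 - K)
N(w, c) = 223/2
N(111, X((4*3)*1)) - 40138 = 223/2 - 40138 = -80053/2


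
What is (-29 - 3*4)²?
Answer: 1681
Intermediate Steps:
(-29 - 3*4)² = (-29 - 12)² = (-41)² = 1681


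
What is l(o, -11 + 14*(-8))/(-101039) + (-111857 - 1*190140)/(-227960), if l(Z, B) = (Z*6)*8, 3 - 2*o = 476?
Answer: 33101276803/23032850440 ≈ 1.4371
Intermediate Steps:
o = -473/2 (o = 3/2 - ½*476 = 3/2 - 238 = -473/2 ≈ -236.50)
l(Z, B) = 48*Z (l(Z, B) = (6*Z)*8 = 48*Z)
l(o, -11 + 14*(-8))/(-101039) + (-111857 - 1*190140)/(-227960) = (48*(-473/2))/(-101039) + (-111857 - 1*190140)/(-227960) = -11352*(-1/101039) + (-111857 - 190140)*(-1/227960) = 11352/101039 - 301997*(-1/227960) = 11352/101039 + 301997/227960 = 33101276803/23032850440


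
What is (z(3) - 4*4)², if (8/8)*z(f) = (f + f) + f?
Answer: 49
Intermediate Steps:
z(f) = 3*f (z(f) = (f + f) + f = 2*f + f = 3*f)
(z(3) - 4*4)² = (3*3 - 4*4)² = (9 - 16)² = (-7)² = 49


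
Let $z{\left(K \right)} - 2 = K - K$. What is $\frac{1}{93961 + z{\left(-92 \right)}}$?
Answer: $\frac{1}{93963} \approx 1.0642 \cdot 10^{-5}$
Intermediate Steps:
$z{\left(K \right)} = 2$ ($z{\left(K \right)} = 2 + \left(K - K\right) = 2 + 0 = 2$)
$\frac{1}{93961 + z{\left(-92 \right)}} = \frac{1}{93961 + 2} = \frac{1}{93963}$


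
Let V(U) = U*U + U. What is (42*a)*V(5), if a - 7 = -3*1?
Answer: 5040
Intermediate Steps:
V(U) = U + U² (V(U) = U² + U = U + U²)
a = 4 (a = 7 - 3*1 = 7 - 3 = 4)
(42*a)*V(5) = (42*4)*(5*(1 + 5)) = 168*(5*6) = 168*30 = 5040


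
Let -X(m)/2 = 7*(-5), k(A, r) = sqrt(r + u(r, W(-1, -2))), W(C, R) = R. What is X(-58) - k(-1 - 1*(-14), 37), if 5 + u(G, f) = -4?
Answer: 70 - 2*sqrt(7) ≈ 64.708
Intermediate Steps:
u(G, f) = -9 (u(G, f) = -5 - 4 = -9)
k(A, r) = sqrt(-9 + r) (k(A, r) = sqrt(r - 9) = sqrt(-9 + r))
X(m) = 70 (X(m) = -14*(-5) = -2*(-35) = 70)
X(-58) - k(-1 - 1*(-14), 37) = 70 - sqrt(-9 + 37) = 70 - sqrt(28) = 70 - 2*sqrt(7)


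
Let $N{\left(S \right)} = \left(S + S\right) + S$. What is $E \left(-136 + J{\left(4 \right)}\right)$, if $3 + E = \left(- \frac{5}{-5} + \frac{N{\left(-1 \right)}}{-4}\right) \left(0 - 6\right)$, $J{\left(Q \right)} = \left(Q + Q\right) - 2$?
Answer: $1755$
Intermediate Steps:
$J{\left(Q \right)} = -2 + 2 Q$ ($J{\left(Q \right)} = 2 Q - 2 = -2 + 2 Q$)
$N{\left(S \right)} = 3 S$ ($N{\left(S \right)} = 2 S + S = 3 S$)
$E = - \frac{27}{2}$ ($E = -3 + \left(- \frac{5}{-5} + \frac{3 \left(-1\right)}{-4}\right) \left(0 - 6\right) = -3 + \left(\left(-5\right) \left(- \frac{1}{5}\right) - - \frac{3}{4}\right) \left(-6\right) = -3 + \left(1 + \frac{3}{4}\right) \left(-6\right) = -3 + \frac{7}{4} \left(-6\right) = -3 - \frac{21}{2} = - \frac{27}{2} \approx -13.5$)
$E \left(-136 + J{\left(4 \right)}\right) = - \frac{27 \left(-136 + \left(-2 + 2 \cdot 4\right)\right)}{2} = - \frac{27 \left(-136 + \left(-2 + 8\right)\right)}{2} = - \frac{27 \left(-136 + 6\right)}{2} = \left(- \frac{27}{2}\right) \left(-130\right) = 1755$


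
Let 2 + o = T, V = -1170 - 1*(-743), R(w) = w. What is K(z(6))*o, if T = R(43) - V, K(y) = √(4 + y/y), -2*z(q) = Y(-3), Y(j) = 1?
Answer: 468*√5 ≈ 1046.5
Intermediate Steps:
V = -427 (V = -1170 + 743 = -427)
z(q) = -½ (z(q) = -½*1 = -½)
K(y) = √5 (K(y) = √(4 + 1) = √5)
T = 470 (T = 43 - 1*(-427) = 43 + 427 = 470)
o = 468 (o = -2 + 470 = 468)
K(z(6))*o = √5*468 = 468*√5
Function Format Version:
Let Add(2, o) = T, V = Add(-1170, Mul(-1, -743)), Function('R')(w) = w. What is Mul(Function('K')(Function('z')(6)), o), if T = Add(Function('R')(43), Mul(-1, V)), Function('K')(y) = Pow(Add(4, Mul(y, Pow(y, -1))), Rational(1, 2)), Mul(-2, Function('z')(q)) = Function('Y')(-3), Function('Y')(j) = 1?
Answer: Mul(468, Pow(5, Rational(1, 2))) ≈ 1046.5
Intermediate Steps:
V = -427 (V = Add(-1170, 743) = -427)
Function('z')(q) = Rational(-1, 2) (Function('z')(q) = Mul(Rational(-1, 2), 1) = Rational(-1, 2))
Function('K')(y) = Pow(5, Rational(1, 2)) (Function('K')(y) = Pow(Add(4, 1), Rational(1, 2)) = Pow(5, Rational(1, 2)))
T = 470 (T = Add(43, Mul(-1, -427)) = Add(43, 427) = 470)
o = 468 (o = Add(-2, 470) = 468)
Mul(Function('K')(Function('z')(6)), o) = Mul(Pow(5, Rational(1, 2)), 468) = Mul(468, Pow(5, Rational(1, 2)))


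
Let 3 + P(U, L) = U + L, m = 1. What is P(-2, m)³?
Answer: -64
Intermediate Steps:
P(U, L) = -3 + L + U (P(U, L) = -3 + (U + L) = -3 + (L + U) = -3 + L + U)
P(-2, m)³ = (-3 + 1 - 2)³ = (-4)³ = -64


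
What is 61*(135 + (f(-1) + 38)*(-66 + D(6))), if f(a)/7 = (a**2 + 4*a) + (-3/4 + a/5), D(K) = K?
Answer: -29646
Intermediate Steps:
f(a) = -21/4 + 7*a**2 + 147*a/5 (f(a) = 7*((a**2 + 4*a) + (-3/4 + a/5)) = 7*(-3/4 + a**2 + 21*a/5) = -21/4 + 7*a**2 + 147*a/5)
61*(135 + (f(-1) + 38)*(-66 + D(6))) = 61*(135 + ((-21/4 + 7*(-1)**2 + (147/5)*(-1)) + 38)*(-66 + 6)) = 61*(135 + ((-21/4 + 7*1 - 147/5) + 38)*(-60)) = 61*(135 + ((-21/4 + 7 - 147/5) + 38)*(-60)) = 61*(135 + (-553/20 + 38)*(-60)) = 61*(135 + (207/20)*(-60)) = 61*(135 - 621) = 61*(-486) = -29646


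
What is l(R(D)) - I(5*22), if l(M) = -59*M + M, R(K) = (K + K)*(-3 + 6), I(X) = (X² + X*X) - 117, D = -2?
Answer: -23387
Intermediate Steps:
I(X) = -117 + 2*X² (I(X) = (X² + X²) - 117 = 2*X² - 117 = -117 + 2*X²)
R(K) = 6*K (R(K) = (2*K)*3 = 6*K)
l(M) = -58*M
l(R(D)) - I(5*22) = -348*(-2) - (-117 + 2*(5*22)²) = -58*(-12) - (-117 + 2*110²) = 696 - (-117 + 2*12100) = 696 - (-117 + 24200) = 696 - 1*24083 = 696 - 24083 = -23387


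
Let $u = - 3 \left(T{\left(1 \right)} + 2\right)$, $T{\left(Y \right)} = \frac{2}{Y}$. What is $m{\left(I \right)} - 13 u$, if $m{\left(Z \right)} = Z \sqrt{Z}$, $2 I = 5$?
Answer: $156 + \frac{5 \sqrt{10}}{4} \approx 159.95$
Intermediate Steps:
$I = \frac{5}{2}$ ($I = \frac{1}{2} \cdot 5 = \frac{5}{2} \approx 2.5$)
$m{\left(Z \right)} = Z^{\frac{3}{2}}$
$u = -12$ ($u = - 3 \left(\frac{2}{1} + 2\right) = - 3 \left(2 \cdot 1 + 2\right) = - 3 \left(2 + 2\right) = \left(-3\right) 4 = -12$)
$m{\left(I \right)} - 13 u = \left(\frac{5}{2}\right)^{\frac{3}{2}} - -156 = \frac{5 \sqrt{10}}{4} + 156 = 156 + \frac{5 \sqrt{10}}{4}$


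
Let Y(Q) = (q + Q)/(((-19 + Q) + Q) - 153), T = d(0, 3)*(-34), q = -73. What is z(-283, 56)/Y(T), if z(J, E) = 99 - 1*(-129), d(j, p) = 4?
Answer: 5328/11 ≈ 484.36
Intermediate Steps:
z(J, E) = 228 (z(J, E) = 99 + 129 = 228)
T = -136 (T = 4*(-34) = -136)
Y(Q) = (-73 + Q)/(-172 + 2*Q) (Y(Q) = (-73 + Q)/(((-19 + Q) + Q) - 153) = (-73 + Q)/((-19 + 2*Q) - 153) = (-73 + Q)/(-172 + 2*Q))
z(-283, 56)/Y(T) = 228/(((-73 - 136)/(2*(-86 - 136)))) = 228/(((1/2)*(-209)/(-222))) = 228/(((1/2)*(-1/222)*(-209))) = 228/(209/444) = 228*(444/209) = 5328/11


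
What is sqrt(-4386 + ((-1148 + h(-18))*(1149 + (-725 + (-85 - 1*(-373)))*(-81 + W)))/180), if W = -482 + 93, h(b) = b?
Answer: I*sqrt(1208069770)/30 ≈ 1158.6*I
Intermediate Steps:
W = -389
sqrt(-4386 + ((-1148 + h(-18))*(1149 + (-725 + (-85 - 1*(-373)))*(-81 + W)))/180) = sqrt(-4386 + ((-1148 - 18)*(1149 + (-725 + (-85 - 1*(-373)))*(-81 - 389)))/180) = sqrt(-4386 - 1166*(1149 + (-725 + (-85 + 373))*(-470))*(1/180)) = sqrt(-4386 - 1166*(1149 + (-725 + 288)*(-470))*(1/180)) = sqrt(-4386 - 1166*(1149 - 437*(-470))*(1/180)) = sqrt(-4386 - 1166*(1149 + 205390)*(1/180)) = sqrt(-4386 - 1166*206539*(1/180)) = sqrt(-4386 - 240824474*1/180) = sqrt(-4386 - 120412237/90) = sqrt(-120806977/90) = I*sqrt(1208069770)/30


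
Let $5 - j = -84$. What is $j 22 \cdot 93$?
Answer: $182094$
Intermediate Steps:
$j = 89$ ($j = 5 - -84 = 5 + 84 = 89$)
$j 22 \cdot 93 = 89 \cdot 22 \cdot 93 = 1958 \cdot 93 = 182094$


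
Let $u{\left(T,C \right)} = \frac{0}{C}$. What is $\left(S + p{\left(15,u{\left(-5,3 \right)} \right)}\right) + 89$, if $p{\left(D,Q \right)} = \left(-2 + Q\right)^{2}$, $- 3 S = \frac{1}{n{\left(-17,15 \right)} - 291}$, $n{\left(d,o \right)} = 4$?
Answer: $\frac{80074}{861} \approx 93.001$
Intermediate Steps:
$u{\left(T,C \right)} = 0$
$S = \frac{1}{861}$ ($S = - \frac{1}{3 \left(4 - 291\right)} = - \frac{1}{3 \left(-287\right)} = \left(- \frac{1}{3}\right) \left(- \frac{1}{287}\right) = \frac{1}{861} \approx 0.0011614$)
$\left(S + p{\left(15,u{\left(-5,3 \right)} \right)}\right) + 89 = \left(\frac{1}{861} + \left(-2 + 0\right)^{2}\right) + 89 = \left(\frac{1}{861} + \left(-2\right)^{2}\right) + 89 = \left(\frac{1}{861} + 4\right) + 89 = \frac{3445}{861} + 89 = \frac{80074}{861}$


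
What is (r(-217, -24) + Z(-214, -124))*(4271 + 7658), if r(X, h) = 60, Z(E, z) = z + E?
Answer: -3316262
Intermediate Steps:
Z(E, z) = E + z
(r(-217, -24) + Z(-214, -124))*(4271 + 7658) = (60 + (-214 - 124))*(4271 + 7658) = (60 - 338)*11929 = -278*11929 = -3316262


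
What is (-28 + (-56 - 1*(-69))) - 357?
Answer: -372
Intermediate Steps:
(-28 + (-56 - 1*(-69))) - 357 = (-28 + (-56 + 69)) - 357 = (-28 + 13) - 357 = -15 - 357 = -372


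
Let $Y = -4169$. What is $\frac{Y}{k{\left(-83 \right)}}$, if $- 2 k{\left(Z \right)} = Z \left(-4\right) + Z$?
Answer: $\frac{8338}{249} \approx 33.486$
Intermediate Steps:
$k{\left(Z \right)} = \frac{3 Z}{2}$ ($k{\left(Z \right)} = - \frac{Z \left(-4\right) + Z}{2} = - \frac{- 4 Z + Z}{2} = - \frac{\left(-3\right) Z}{2} = \frac{3 Z}{2}$)
$\frac{Y}{k{\left(-83 \right)}} = - \frac{4169}{\frac{3}{2} \left(-83\right)} = - \frac{4169}{- \frac{249}{2}} = \left(-4169\right) \left(- \frac{2}{249}\right) = \frac{8338}{249}$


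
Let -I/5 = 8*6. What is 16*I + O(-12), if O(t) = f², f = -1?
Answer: -3839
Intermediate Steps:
I = -240 (I = -40*6 = -5*48 = -240)
O(t) = 1 (O(t) = (-1)² = 1)
16*I + O(-12) = 16*(-240) + 1 = -3840 + 1 = -3839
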